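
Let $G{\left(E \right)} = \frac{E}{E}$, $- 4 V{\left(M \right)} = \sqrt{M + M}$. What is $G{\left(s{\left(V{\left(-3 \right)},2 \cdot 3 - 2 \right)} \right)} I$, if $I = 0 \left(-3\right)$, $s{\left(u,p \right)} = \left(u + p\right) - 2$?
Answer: $0$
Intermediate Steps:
$V{\left(M \right)} = - \frac{\sqrt{2} \sqrt{M}}{4}$ ($V{\left(M \right)} = - \frac{\sqrt{M + M}}{4} = - \frac{\sqrt{2 M}}{4} = - \frac{\sqrt{2} \sqrt{M}}{4}$)
$s{\left(u,p \right)} = -2 + p + u$ ($s{\left(u,p \right)} = \left(p + u\right) - 2 = -2 + p + u$)
$I = 0$
$G{\left(E \right)} = 1$
$G{\left(s{\left(V{\left(-3 \right)},2 \cdot 3 - 2 \right)} \right)} I = 1 \cdot 0 = 0$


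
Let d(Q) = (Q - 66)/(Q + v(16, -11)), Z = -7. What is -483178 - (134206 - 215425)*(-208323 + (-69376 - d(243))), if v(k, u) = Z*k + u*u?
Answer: -631539308559/28 ≈ -2.2555e+10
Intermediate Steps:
v(k, u) = u² - 7*k (v(k, u) = -7*k + u*u = -7*k + u² = u² - 7*k)
d(Q) = (-66 + Q)/(9 + Q) (d(Q) = (Q - 66)/(Q + ((-11)² - 7*16)) = (-66 + Q)/(Q + (121 - 112)) = (-66 + Q)/(Q + 9) = (-66 + Q)/(9 + Q))
-483178 - (134206 - 215425)*(-208323 + (-69376 - d(243))) = -483178 - (134206 - 215425)*(-208323 + (-69376 - (-66 + 243)/(9 + 243))) = -483178 - (-81219)*(-208323 + (-69376 - 177/252)) = -483178 - (-81219)*(-208323 + (-69376 - 1*59/84)) = -483178 - (-81219)*(-208323 + (-69376 - 59/84)) = -483178 - (-81219)*(-208323 - 5827643/84) = -483178 - (-81219)*(-23326775)/84 = -483178 - 1*631525779575/28 = -483178 - 631525779575/28 = -631539308559/28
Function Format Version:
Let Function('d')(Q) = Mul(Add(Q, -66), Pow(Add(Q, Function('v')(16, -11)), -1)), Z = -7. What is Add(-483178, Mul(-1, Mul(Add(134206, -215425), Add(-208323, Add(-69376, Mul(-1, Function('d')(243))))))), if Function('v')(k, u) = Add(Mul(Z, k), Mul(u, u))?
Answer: Rational(-631539308559, 28) ≈ -2.2555e+10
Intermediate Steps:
Function('v')(k, u) = Add(Pow(u, 2), Mul(-7, k)) (Function('v')(k, u) = Add(Mul(-7, k), Mul(u, u)) = Add(Mul(-7, k), Pow(u, 2)) = Add(Pow(u, 2), Mul(-7, k)))
Function('d')(Q) = Mul(Pow(Add(9, Q), -1), Add(-66, Q)) (Function('d')(Q) = Mul(Add(Q, -66), Pow(Add(Q, Add(Pow(-11, 2), Mul(-7, 16))), -1)) = Mul(Add(-66, Q), Pow(Add(Q, Add(121, -112)), -1)) = Mul(Add(-66, Q), Pow(Add(Q, 9), -1)) = Mul(Add(-66, Q), Pow(Add(9, Q), -1)) = Mul(Pow(Add(9, Q), -1), Add(-66, Q)))
Add(-483178, Mul(-1, Mul(Add(134206, -215425), Add(-208323, Add(-69376, Mul(-1, Function('d')(243))))))) = Add(-483178, Mul(-1, Mul(Add(134206, -215425), Add(-208323, Add(-69376, Mul(-1, Mul(Pow(Add(9, 243), -1), Add(-66, 243)))))))) = Add(-483178, Mul(-1, Mul(-81219, Add(-208323, Add(-69376, Mul(-1, Mul(Pow(252, -1), 177))))))) = Add(-483178, Mul(-1, Mul(-81219, Add(-208323, Add(-69376, Mul(-1, Mul(Rational(1, 252), 177))))))) = Add(-483178, Mul(-1, Mul(-81219, Add(-208323, Add(-69376, Mul(-1, Rational(59, 84))))))) = Add(-483178, Mul(-1, Mul(-81219, Add(-208323, Add(-69376, Rational(-59, 84)))))) = Add(-483178, Mul(-1, Mul(-81219, Add(-208323, Rational(-5827643, 84))))) = Add(-483178, Mul(-1, Mul(-81219, Rational(-23326775, 84)))) = Add(-483178, Mul(-1, Rational(631525779575, 28))) = Add(-483178, Rational(-631525779575, 28)) = Rational(-631539308559, 28)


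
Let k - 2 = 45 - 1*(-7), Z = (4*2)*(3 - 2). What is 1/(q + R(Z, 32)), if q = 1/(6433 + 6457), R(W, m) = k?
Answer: 12890/696061 ≈ 0.018518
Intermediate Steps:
Z = 8 (Z = 8*1 = 8)
k = 54 (k = 2 + (45 - 1*(-7)) = 2 + (45 + 7) = 2 + 52 = 54)
R(W, m) = 54
q = 1/12890 ≈ 7.7580e-5
1/(q + R(Z, 32)) = 1/(1/12890 + 54) = 1/(696061/12890) = 12890/696061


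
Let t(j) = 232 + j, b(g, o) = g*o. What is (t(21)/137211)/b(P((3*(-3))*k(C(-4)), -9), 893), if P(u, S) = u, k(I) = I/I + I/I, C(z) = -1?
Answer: -253/2205529614 ≈ -1.1471e-7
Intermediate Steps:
k(I) = 2 (k(I) = 1 + 1 = 2)
(t(21)/137211)/b(P((3*(-3))*k(C(-4)), -9), 893) = ((232 + 21)/137211)/((((3*(-3))*2)*893)) = (253*(1/137211))/((-9*2*893)) = 253/(137211*((-18*893))) = (253/137211)/(-16074) = (253/137211)*(-1/16074) = -253/2205529614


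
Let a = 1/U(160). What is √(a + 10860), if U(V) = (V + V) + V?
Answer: 11*√1292430/120 ≈ 104.21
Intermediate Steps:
U(V) = 3*V (U(V) = 2*V + V = 3*V)
a = 1/480 (a = 1/(3*160) = 1/480 ≈ 0.0020833)
√(a + 10860) = √(1/480 + 10860) = √(5212801/480) = 11*√1292430/120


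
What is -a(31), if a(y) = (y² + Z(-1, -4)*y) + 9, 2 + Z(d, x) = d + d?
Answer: -846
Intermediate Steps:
Z(d, x) = -2 + 2*d (Z(d, x) = -2 + (d + d) = -2 + 2*d)
a(y) = 9 + y² - 4*y (a(y) = (y² + (-2 + 2*(-1))*y) + 9 = (y² + (-2 - 2)*y) + 9 = (y² - 4*y) + 9 = 9 + y² - 4*y)
-a(31) = -(9 + 31² - 4*31) = -(9 + 961 - 124) = -1*846 = -846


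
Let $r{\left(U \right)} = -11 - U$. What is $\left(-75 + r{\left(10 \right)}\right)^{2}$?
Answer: $9216$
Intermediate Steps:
$\left(-75 + r{\left(10 \right)}\right)^{2} = \left(-75 - 21\right)^{2} = \left(-96\right)^{2} = 9216$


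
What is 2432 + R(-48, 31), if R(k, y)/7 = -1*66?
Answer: 1970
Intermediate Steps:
R(k, y) = -462 (R(k, y) = 7*(-1*66) = 7*(-66) = -462)
2432 + R(-48, 31) = 2432 - 462 = 1970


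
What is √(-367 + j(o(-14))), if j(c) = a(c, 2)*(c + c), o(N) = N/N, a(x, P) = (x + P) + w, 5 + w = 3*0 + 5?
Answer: 19*I ≈ 19.0*I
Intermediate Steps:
w = 0 (w = -5 + (3*0 + 5) = -5 + (0 + 5) = -5 + 5 = 0)
a(x, P) = P + x (a(x, P) = (x + P) + 0 = (P + x) + 0 = P + x)
o(N) = 1
j(c) = 2*c*(2 + c) (j(c) = (2 + c)*(c + c) = (2 + c)*(2*c) = 2*c*(2 + c))
√(-367 + j(o(-14))) = √(-367 + 2*1*(2 + 1)) = √(-367 + 2*1*3) = √(-367 + 6) = √(-361) = 19*I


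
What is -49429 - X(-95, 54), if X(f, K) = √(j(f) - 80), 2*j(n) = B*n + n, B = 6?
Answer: -49429 - 5*I*√66/2 ≈ -49429.0 - 20.31*I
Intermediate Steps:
j(n) = 7*n/2 (j(n) = (6*n + n)/2 = (7*n)/2 = 7*n/2)
X(f, K) = √(-80 + 7*f/2) (X(f, K) = √(7*f/2 - 80) = √(-80 + 7*f/2))
-49429 - X(-95, 54) = -49429 - √(-320 + 14*(-95))/2 = -49429 - √(-320 - 1330)/2 = -49429 - √(-1650)/2 = -49429 - 5*I*√66/2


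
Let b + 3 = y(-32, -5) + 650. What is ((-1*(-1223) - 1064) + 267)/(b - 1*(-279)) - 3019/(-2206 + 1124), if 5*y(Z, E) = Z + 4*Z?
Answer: 526653/161218 ≈ 3.2667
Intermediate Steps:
y(Z, E) = Z (y(Z, E) = (Z + 4*Z)/5 = (5*Z)/5 = Z)
b = 615 (b = -3 + (-32 + 650) = -3 + 618 = 615)
((-1*(-1223) - 1064) + 267)/(b - 1*(-279)) - 3019/(-2206 + 1124) = ((-1*(-1223) - 1064) + 267)/(615 - 1*(-279)) - 3019/(-2206 + 1124) = ((1223 - 1064) + 267)/(615 + 279) - 3019/(-1082) = (159 + 267)/894 - 3019*(-1/1082) = 426*(1/894) + 3019/1082 = 71/149 + 3019/1082 = 526653/161218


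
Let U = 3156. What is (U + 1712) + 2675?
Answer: 7543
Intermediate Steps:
(U + 1712) + 2675 = (3156 + 1712) + 2675 = 4868 + 2675 = 7543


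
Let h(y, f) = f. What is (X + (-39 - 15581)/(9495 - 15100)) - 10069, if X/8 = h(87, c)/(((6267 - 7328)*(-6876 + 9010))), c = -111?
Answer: -12774723929851/1269069527 ≈ -10066.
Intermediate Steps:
X = 444/1132087 (X = 8*(-111*1/((-6876 + 9010)*(6267 - 7328))) = 8*(-111/((-1061*2134))) = 8*(-111/(-2264174)) = 8*(-111*(-1/2264174)) = 8*(111/2264174) = 444/1132087 ≈ 0.00039220)
(X + (-39 - 15581)/(9495 - 15100)) - 10069 = (444/1132087 + (-39 - 15581)/(9495 - 15100)) - 10069 = (444/1132087 - 15620/(-5605)) - 10069 = (444/1132087 - 15620*(-1/5605)) - 10069 = (444/1132087 + 3124/1121) - 10069 = 3537137512/1269069527 - 10069 = -12774723929851/1269069527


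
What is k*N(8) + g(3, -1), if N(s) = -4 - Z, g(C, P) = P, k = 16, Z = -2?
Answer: -33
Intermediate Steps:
N(s) = -2 (N(s) = -4 - 1*(-2) = -4 + 2 = -2)
k*N(8) + g(3, -1) = 16*(-2) - 1 = -32 - 1 = -33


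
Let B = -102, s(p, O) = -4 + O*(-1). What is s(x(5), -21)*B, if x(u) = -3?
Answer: -1734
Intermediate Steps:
s(p, O) = -4 - O
s(x(5), -21)*B = (-4 - 1*(-21))*(-102) = (-4 + 21)*(-102) = 17*(-102) = -1734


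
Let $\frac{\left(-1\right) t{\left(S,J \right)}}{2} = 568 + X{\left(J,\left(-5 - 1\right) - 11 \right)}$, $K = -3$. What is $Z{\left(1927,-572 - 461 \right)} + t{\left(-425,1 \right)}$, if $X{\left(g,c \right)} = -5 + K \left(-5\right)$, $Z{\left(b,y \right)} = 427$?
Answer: $-729$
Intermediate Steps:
$X{\left(g,c \right)} = 10$ ($X{\left(g,c \right)} = -5 - -15 = -5 + 15 = 10$)
$t{\left(S,J \right)} = -1156$ ($t{\left(S,J \right)} = - 2 \left(568 + 10\right) = \left(-2\right) 578 = -1156$)
$Z{\left(1927,-572 - 461 \right)} + t{\left(-425,1 \right)} = 427 - 1156 = -729$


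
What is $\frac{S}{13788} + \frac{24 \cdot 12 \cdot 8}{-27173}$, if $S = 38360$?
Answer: $\frac{252647182}{93665331} \approx 2.6973$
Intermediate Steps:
$\frac{S}{13788} + \frac{24 \cdot 12 \cdot 8}{-27173} = \frac{38360}{13788} + \frac{24 \cdot 12 \cdot 8}{-27173} = 38360 \cdot \frac{1}{13788} + 288 \cdot 8 \left(- \frac{1}{27173}\right) = \frac{9590}{3447} + 2304 \left(- \frac{1}{27173}\right) = \frac{9590}{3447} - \frac{2304}{27173} = \frac{252647182}{93665331}$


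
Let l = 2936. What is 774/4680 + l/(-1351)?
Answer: -705267/351260 ≈ -2.0078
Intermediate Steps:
774/4680 + l/(-1351) = 774/4680 + 2936/(-1351) = 774*(1/4680) + 2936*(-1/1351) = 43/260 - 2936/1351 = -705267/351260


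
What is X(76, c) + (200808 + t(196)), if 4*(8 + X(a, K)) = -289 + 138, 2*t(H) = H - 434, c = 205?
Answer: 802573/4 ≈ 2.0064e+5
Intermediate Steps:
t(H) = -217 + H/2 (t(H) = (H - 434)/2 = (-434 + H)/2 = -217 + H/2)
X(a, K) = -183/4 (X(a, K) = -8 + (-289 + 138)/4 = -8 + (1/4)*(-151) = -8 - 151/4 = -183/4)
X(76, c) + (200808 + t(196)) = -183/4 + (200808 + (-217 + (1/2)*196)) = -183/4 + (200808 + (-217 + 98)) = -183/4 + (200808 - 119) = -183/4 + 200689 = 802573/4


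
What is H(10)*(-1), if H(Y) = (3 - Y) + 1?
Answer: 6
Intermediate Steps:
H(Y) = 4 - Y
H(10)*(-1) = (4 - 1*10)*(-1) = (4 - 10)*(-1) = -6*(-1) = 6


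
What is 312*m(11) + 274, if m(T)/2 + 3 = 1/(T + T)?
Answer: -17266/11 ≈ -1569.6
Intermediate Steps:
m(T) = -6 + 1/T (m(T) = -6 + 2/(T + T) = -6 + 2/((2*T)) = -6 + 2*(1/(2*T)) = -6 + 1/T)
312*m(11) + 274 = 312*(-6 + 1/11) + 274 = 312*(-65/11) + 274 = -20280/11 + 274 = -17266/11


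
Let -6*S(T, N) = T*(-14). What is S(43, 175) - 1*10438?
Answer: -31013/3 ≈ -10338.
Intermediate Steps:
S(T, N) = 7*T/3 (S(T, N) = -T*(-14)/6 = -(-7)*T/3 = 7*T/3)
S(43, 175) - 1*10438 = (7/3)*43 - 1*10438 = 301/3 - 10438 = -31013/3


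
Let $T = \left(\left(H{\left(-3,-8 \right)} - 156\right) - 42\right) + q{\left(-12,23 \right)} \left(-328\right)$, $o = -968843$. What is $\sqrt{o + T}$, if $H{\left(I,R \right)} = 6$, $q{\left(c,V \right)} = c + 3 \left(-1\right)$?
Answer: $i \sqrt{964115} \approx 981.89 i$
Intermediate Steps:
$q{\left(c,V \right)} = -3 + c$ ($q{\left(c,V \right)} = c - 3 = -3 + c$)
$T = 4728$ ($T = \left(\left(6 - 156\right) - 42\right) + \left(-3 - 12\right) \left(-328\right) = \left(-150 - 42\right) - -4920 = -192 + 4920 = 4728$)
$\sqrt{o + T} = \sqrt{-968843 + 4728} = \sqrt{-964115} = i \sqrt{964115}$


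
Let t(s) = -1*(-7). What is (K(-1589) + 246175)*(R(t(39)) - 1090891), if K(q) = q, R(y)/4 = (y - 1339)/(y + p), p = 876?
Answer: -235600419343466/883 ≈ -2.6682e+11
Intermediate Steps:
t(s) = 7
R(y) = 4*(-1339 + y)/(876 + y) (R(y) = 4*((y - 1339)/(y + 876)) = 4*((-1339 + y)/(876 + y)) = 4*(-1339 + y)/(876 + y))
(K(-1589) + 246175)*(R(t(39)) - 1090891) = (-1589 + 246175)*(4*(-1339 + 7)/(876 + 7) - 1090891) = 244586*(4*(-1332)/883 - 1090891) = 244586*(4*(1/883)*(-1332) - 1090891) = 244586*(-5328/883 - 1090891) = 244586*(-963262081/883) = -235600419343466/883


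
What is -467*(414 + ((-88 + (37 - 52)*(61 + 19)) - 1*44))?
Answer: 428706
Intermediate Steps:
-467*(414 + ((-88 + (37 - 52)*(61 + 19)) - 1*44)) = -467*(414 + ((-88 - 15*80) - 44)) = -467*(414 + ((-88 - 1200) - 44)) = -467*(414 + (-1288 - 44)) = -467*(414 - 1332) = -467*(-918) = 428706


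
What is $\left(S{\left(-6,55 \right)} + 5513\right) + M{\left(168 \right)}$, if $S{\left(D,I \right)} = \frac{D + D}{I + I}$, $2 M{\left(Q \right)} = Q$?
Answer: $\frac{307829}{55} \approx 5596.9$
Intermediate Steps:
$M{\left(Q \right)} = \frac{Q}{2}$
$S{\left(D,I \right)} = \frac{D}{I}$ ($S{\left(D,I \right)} = \frac{2 D}{2 I} = 2 D \frac{1}{2 I} = \frac{D}{I}$)
$\left(S{\left(-6,55 \right)} + 5513\right) + M{\left(168 \right)} = \left(- \frac{6}{55} + 5513\right) + \frac{1}{2} \cdot 168 = \left(\left(-6\right) \frac{1}{55} + 5513\right) + 84 = \left(- \frac{6}{55} + 5513\right) + 84 = \frac{303209}{55} + 84 = \frac{307829}{55}$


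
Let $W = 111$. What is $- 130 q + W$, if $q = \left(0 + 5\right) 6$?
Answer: $-3789$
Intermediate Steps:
$q = 30$ ($q = 5 \cdot 6 = 30$)
$- 130 q + W = \left(-130\right) 30 + 111 = -3900 + 111 = -3789$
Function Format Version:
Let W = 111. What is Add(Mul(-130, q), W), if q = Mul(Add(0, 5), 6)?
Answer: -3789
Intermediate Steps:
q = 30 (q = Mul(5, 6) = 30)
Add(Mul(-130, q), W) = Add(Mul(-130, 30), 111) = Add(-3900, 111) = -3789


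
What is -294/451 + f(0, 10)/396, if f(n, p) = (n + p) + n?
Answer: -5087/8118 ≈ -0.62663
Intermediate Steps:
f(n, p) = p + 2*n
-294/451 + f(0, 10)/396 = -294/451 + (10 + 2*0)/396 = -294*1/451 + (10 + 0)*(1/396) = -294/451 + 10*(1/396) = -294/451 + 5/198 = -5087/8118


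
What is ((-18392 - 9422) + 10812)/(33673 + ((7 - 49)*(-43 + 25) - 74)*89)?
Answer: -17002/94371 ≈ -0.18016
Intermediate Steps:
((-18392 - 9422) + 10812)/(33673 + ((7 - 49)*(-43 + 25) - 74)*89) = (-27814 + 10812)/(33673 + (-42*(-18) - 74)*89) = -17002/(33673 + (756 - 74)*89) = -17002/(33673 + 682*89) = -17002/(33673 + 60698) = -17002/94371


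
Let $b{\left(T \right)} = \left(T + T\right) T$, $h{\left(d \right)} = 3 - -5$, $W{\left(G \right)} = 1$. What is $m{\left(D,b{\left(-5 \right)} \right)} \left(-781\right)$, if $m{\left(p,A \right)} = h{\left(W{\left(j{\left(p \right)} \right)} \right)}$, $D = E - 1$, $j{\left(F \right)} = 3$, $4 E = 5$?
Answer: $-6248$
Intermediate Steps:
$E = \frac{5}{4}$ ($E = \frac{1}{4} \cdot 5 = \frac{5}{4} \approx 1.25$)
$h{\left(d \right)} = 8$ ($h{\left(d \right)} = 3 + 5 = 8$)
$b{\left(T \right)} = 2 T^{2}$ ($b{\left(T \right)} = 2 T T = 2 T^{2}$)
$D = \frac{1}{4}$ ($D = \frac{5}{4} - 1 = \frac{1}{4} \approx 0.25$)
$m{\left(p,A \right)} = 8$
$m{\left(D,b{\left(-5 \right)} \right)} \left(-781\right) = 8 \left(-781\right) = -6248$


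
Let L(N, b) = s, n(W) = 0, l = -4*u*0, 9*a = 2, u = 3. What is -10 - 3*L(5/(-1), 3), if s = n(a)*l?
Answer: -10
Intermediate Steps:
a = 2/9 (a = (1/9)*2 = 2/9 ≈ 0.22222)
l = 0 (l = -4*3*0 = -12*0 = 0)
s = 0 (s = 0*0 = 0)
L(N, b) = 0
-10 - 3*L(5/(-1), 3) = -10 - 3*0 = -10 + 0 = -10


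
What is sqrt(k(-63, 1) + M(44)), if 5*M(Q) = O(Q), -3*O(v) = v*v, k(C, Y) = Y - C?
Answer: 4*I*sqrt(915)/15 ≈ 8.0664*I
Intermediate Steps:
O(v) = -v**2/3 (O(v) = -v*v/3 = -v**2/3)
M(Q) = -Q**2/15 (M(Q) = (-Q**2/3)/5 = -Q**2/15)
sqrt(k(-63, 1) + M(44)) = sqrt((1 - 1*(-63)) - 1/15*44**2) = sqrt((1 + 63) - 1/15*1936) = sqrt(64 - 1936/15) = sqrt(-976/15) = 4*I*sqrt(915)/15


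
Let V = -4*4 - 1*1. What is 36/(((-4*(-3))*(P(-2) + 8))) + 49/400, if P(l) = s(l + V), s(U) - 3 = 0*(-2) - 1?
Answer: 169/400 ≈ 0.42250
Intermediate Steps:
V = -17 (V = -16 - 1 = -17)
s(U) = 2 (s(U) = 3 + (0*(-2) - 1) = 3 + (0 - 1) = 3 - 1 = 2)
P(l) = 2
36/(((-4*(-3))*(P(-2) + 8))) + 49/400 = 36/(((-4*(-3))*(2 + 8))) + 49/400 = 36/((12*10)) + 49*(1/400) = 36/120 + 49/400 = 36*(1/120) + 49/400 = 3/10 + 49/400 = 169/400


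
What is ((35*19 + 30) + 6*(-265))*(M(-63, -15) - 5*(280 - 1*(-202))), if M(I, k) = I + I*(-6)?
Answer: 1875025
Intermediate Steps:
M(I, k) = -5*I (M(I, k) = I - 6*I = -5*I)
((35*19 + 30) + 6*(-265))*(M(-63, -15) - 5*(280 - 1*(-202))) = ((35*19 + 30) + 6*(-265))*(-5*(-63) - 5*(280 - 1*(-202))) = ((665 + 30) - 1590)*(315 - 5*(280 + 202)) = (695 - 1590)*(315 - 5*482) = -895*(315 - 2410) = -895*(-2095) = 1875025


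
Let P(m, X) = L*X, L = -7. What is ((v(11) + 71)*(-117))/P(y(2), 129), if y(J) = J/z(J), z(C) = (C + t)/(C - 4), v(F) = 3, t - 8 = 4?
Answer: 2886/301 ≈ 9.5880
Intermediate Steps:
t = 12 (t = 8 + 4 = 12)
z(C) = (12 + C)/(-4 + C) (z(C) = (C + 12)/(C - 4) = (12 + C)/(-4 + C))
y(J) = J*(-4 + J)/(12 + J) (y(J) = J/(((12 + J)/(-4 + J))) = J*((-4 + J)/(12 + J)) = J*(-4 + J)/(12 + J))
P(m, X) = -7*X
((v(11) + 71)*(-117))/P(y(2), 129) = ((3 + 71)*(-117))/((-7*129)) = (74*(-117))/(-903) = -8658*(-1/903) = 2886/301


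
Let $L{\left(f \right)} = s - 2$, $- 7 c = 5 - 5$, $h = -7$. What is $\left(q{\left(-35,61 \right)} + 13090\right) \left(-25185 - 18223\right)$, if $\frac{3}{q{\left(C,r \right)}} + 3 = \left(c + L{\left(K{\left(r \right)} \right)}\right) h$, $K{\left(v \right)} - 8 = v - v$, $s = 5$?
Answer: $-568205294$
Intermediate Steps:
$K{\left(v \right)} = 8$ ($K{\left(v \right)} = 8 + \left(v - v\right) = 8 + 0 = 8$)
$c = 0$ ($c = - \frac{5 - 5}{7} = \left(- \frac{1}{7}\right) 0 = 0$)
$L{\left(f \right)} = 3$ ($L{\left(f \right)} = 5 - 2 = 3$)
$q{\left(C,r \right)} = - \frac{1}{8}$ ($q{\left(C,r \right)} = \frac{3}{-3 + \left(0 + 3\right) \left(-7\right)} = \frac{3}{-3 + 3 \left(-7\right)} = \frac{3}{-3 - 21} = \frac{3}{-24} = 3 \left(- \frac{1}{24}\right) = - \frac{1}{8}$)
$\left(q{\left(-35,61 \right)} + 13090\right) \left(-25185 - 18223\right) = \left(- \frac{1}{8} + 13090\right) \left(-25185 - 18223\right) = \frac{104719}{8} \left(-43408\right) = -568205294$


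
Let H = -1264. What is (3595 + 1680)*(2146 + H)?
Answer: 4652550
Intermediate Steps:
(3595 + 1680)*(2146 + H) = (3595 + 1680)*(2146 - 1264) = 5275*882 = 4652550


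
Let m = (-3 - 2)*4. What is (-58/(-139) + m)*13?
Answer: -35386/139 ≈ -254.58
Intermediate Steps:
m = -20 (m = -5*4 = -20)
(-58/(-139) + m)*13 = (-58/(-139) - 20)*13 = (-58*(-1/139) - 20)*13 = (58/139 - 20)*13 = -2722/139*13 = -35386/139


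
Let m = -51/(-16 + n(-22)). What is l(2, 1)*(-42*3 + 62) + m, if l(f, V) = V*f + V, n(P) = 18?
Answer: -435/2 ≈ -217.50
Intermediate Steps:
l(f, V) = V + V*f
m = -51/2 (m = -51/(-16 + 18) = -51/2 ≈ -25.500)
l(2, 1)*(-42*3 + 62) + m = (1*(1 + 2))*(-42*3 + 62) - 51/2 = (1*3)*(-126 + 62) - 51/2 = 3*(-64) - 51/2 = -192 - 51/2 = -435/2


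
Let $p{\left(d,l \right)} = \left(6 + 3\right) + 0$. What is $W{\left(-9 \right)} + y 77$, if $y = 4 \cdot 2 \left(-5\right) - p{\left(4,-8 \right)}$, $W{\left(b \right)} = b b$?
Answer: $-3692$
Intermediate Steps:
$W{\left(b \right)} = b^{2}$
$p{\left(d,l \right)} = 9$ ($p{\left(d,l \right)} = 9 + 0 = 9$)
$y = -49$ ($y = 4 \cdot 2 \left(-5\right) - 9 = 8 \left(-5\right) - 9 = -40 - 9 = -49$)
$W{\left(-9 \right)} + y 77 = \left(-9\right)^{2} - 3773 = 81 - 3773 = -3692$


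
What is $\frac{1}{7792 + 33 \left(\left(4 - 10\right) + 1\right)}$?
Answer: $\frac{1}{7627} \approx 0.00013111$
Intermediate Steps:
$\frac{1}{7792 + 33 \left(\left(4 - 10\right) + 1\right)} = \frac{1}{7792 + 33 \left(-6 + 1\right)} = \frac{1}{7792 + 33 \left(-5\right)} = \frac{1}{7792 - 165} = \frac{1}{7627}$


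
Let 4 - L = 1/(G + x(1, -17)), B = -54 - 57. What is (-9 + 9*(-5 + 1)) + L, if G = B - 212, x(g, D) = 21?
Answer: -12381/302 ≈ -40.997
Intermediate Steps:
B = -111
G = -323 (G = -111 - 212 = -323)
L = 1209/302 (L = 4 - 1/(-323 + 21) = 4 - 1/(-302) = 4 - 1*(-1/302) = 4 + 1/302 = 1209/302 ≈ 4.0033)
(-9 + 9*(-5 + 1)) + L = (-9 + 9*(-5 + 1)) + 1209/302 = (-9 + 9*(-4)) + 1209/302 = (-9 - 36) + 1209/302 = -45 + 1209/302 = -12381/302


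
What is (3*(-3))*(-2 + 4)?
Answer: -18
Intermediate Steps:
(3*(-3))*(-2 + 4) = -9*2 = -18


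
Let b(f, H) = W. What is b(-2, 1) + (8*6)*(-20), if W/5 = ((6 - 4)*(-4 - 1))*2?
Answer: -1060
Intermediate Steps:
W = -100 (W = 5*(((6 - 4)*(-4 - 1))*2) = 5*((2*(-5))*2) = 5*(-10*2) = 5*(-20) = -100)
b(f, H) = -100
b(-2, 1) + (8*6)*(-20) = -100 + (8*6)*(-20) = -100 + 48*(-20) = -100 - 960 = -1060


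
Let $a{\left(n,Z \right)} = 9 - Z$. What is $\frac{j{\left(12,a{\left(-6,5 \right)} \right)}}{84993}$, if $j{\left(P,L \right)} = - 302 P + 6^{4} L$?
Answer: $\frac{520}{28331} \approx 0.018354$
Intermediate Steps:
$j{\left(P,L \right)} = - 302 P + 1296 L$
$\frac{j{\left(12,a{\left(-6,5 \right)} \right)}}{84993} = \frac{\left(-302\right) 12 + 1296 \left(9 - 5\right)}{84993} = \left(-3624 + 1296 \left(9 - 5\right)\right) \frac{1}{84993} = \left(-3624 + 1296 \cdot 4\right) \frac{1}{84993} = \left(-3624 + 5184\right) \frac{1}{84993} = 1560 \cdot \frac{1}{84993} = \frac{520}{28331}$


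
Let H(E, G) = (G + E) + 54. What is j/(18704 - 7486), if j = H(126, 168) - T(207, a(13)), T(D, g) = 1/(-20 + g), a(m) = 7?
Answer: 4525/145834 ≈ 0.031028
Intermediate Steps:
H(E, G) = 54 + E + G (H(E, G) = (E + G) + 54 = 54 + E + G)
j = 4525/13 (j = (54 + 126 + 168) - 1/(-20 + 7) = 348 - 1/(-13) = 348 - 1*(-1/13) = 348 + 1/13 = 4525/13 ≈ 348.08)
j/(18704 - 7486) = 4525/(13*(18704 - 7486)) = (4525/13)/11218 = (4525/13)*(1/11218) = 4525/145834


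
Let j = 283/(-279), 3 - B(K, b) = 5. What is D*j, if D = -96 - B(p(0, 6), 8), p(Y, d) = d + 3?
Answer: 26602/279 ≈ 95.348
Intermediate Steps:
p(Y, d) = 3 + d
B(K, b) = -2 (B(K, b) = 3 - 1*5 = 3 - 5 = -2)
j = -283/279 (j = 283*(-1/279) = -283/279 ≈ -1.0143)
D = -94 (D = -96 - 1*(-2) = -96 + 2 = -94)
D*j = -94*(-283/279) = 26602/279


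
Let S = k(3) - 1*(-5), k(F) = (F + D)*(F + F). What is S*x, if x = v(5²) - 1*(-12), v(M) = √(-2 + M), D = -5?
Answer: -84 - 7*√23 ≈ -117.57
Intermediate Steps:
k(F) = 2*F*(-5 + F) (k(F) = (F - 5)*(F + F) = (-5 + F)*(2*F) = 2*F*(-5 + F))
x = 12 + √23 (x = √(-2 + 5²) - 1*(-12) = √(-2 + 25) + 12 = √23 + 12 = 12 + √23 ≈ 16.796)
S = -7 (S = 2*3*(-5 + 3) - 1*(-5) = 2*3*(-2) + 5 = -12 + 5 = -7)
S*x = -7*(12 + √23) = -84 - 7*√23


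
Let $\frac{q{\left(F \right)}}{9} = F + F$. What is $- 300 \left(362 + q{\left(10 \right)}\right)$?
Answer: $-162600$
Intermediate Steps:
$q{\left(F \right)} = 18 F$ ($q{\left(F \right)} = 9 \left(F + F\right) = 9 \cdot 2 F = 18 F$)
$- 300 \left(362 + q{\left(10 \right)}\right) = - 300 \left(362 + 18 \cdot 10\right) = - 300 \left(362 + 180\right) = \left(-300\right) 542 = -162600$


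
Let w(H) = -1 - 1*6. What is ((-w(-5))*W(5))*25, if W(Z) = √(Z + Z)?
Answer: 175*√10 ≈ 553.40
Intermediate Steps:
w(H) = -7 (w(H) = -1 - 6 = -7)
W(Z) = √2*√Z (W(Z) = √(2*Z) = √2*√Z)
((-w(-5))*W(5))*25 = ((-1*(-7))*(√2*√5))*25 = (7*√10)*25 = 175*√10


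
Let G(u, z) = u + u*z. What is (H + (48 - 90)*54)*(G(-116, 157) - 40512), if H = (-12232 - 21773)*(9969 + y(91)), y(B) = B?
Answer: 20128726701120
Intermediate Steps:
H = -342090300 (H = (-12232 - 21773)*(9969 + 91) = -34005*10060 = -342090300)
(H + (48 - 90)*54)*(G(-116, 157) - 40512) = (-342090300 + (48 - 90)*54)*(-116*(1 + 157) - 40512) = (-342090300 - 42*54)*(-116*158 - 40512) = (-342090300 - 2268)*(-18328 - 40512) = -342092568*(-58840) = 20128726701120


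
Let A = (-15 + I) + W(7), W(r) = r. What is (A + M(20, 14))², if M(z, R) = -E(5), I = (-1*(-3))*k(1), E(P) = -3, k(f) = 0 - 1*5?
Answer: 400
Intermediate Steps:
k(f) = -5 (k(f) = 0 - 5 = -5)
I = -15 (I = -1*(-3)*(-5) = 3*(-5) = -15)
A = -23 (A = (-15 - 15) + 7 = -30 + 7 = -23)
M(z, R) = 3 (M(z, R) = -1*(-3) = 3)
(A + M(20, 14))² = (-23 + 3)² = (-20)² = 400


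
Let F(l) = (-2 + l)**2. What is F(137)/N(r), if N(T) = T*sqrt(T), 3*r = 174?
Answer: 18225*sqrt(58)/3364 ≈ 41.260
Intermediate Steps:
r = 58 (r = (1/3)*174 = 58)
N(T) = T**(3/2)
F(137)/N(r) = (-2 + 137)**2/(58**(3/2)) = 135**2/((58*sqrt(58))) = 18225*(sqrt(58)/3364) = 18225*sqrt(58)/3364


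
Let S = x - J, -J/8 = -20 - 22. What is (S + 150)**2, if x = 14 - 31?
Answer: 41209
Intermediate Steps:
x = -17
J = 336 (J = -8*(-20 - 22) = -8*(-42) = 336)
S = -353 (S = -17 - 1*336 = -17 - 336 = -353)
(S + 150)**2 = (-353 + 150)**2 = (-203)**2 = 41209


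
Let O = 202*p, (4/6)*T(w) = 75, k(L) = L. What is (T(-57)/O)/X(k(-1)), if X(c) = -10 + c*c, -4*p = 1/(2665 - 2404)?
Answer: 6525/101 ≈ 64.604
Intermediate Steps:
p = -1/1044 (p = -1/(4*(2665 - 2404)) = -¼/261 = -¼*1/261 = -1/1044 ≈ -0.00095785)
T(w) = 225/2 (T(w) = (3/2)*75 = 225/2)
O = -101/522 (O = 202*(-1/1044) = -101/522 ≈ -0.19349)
X(c) = -10 + c²
(T(-57)/O)/X(k(-1)) = (225/(2*(-101/522)))/(-10 + (-1)²) = ((225/2)*(-522/101))/(-10 + 1) = -58725/101/(-9) = -58725/101*(-⅑) = 6525/101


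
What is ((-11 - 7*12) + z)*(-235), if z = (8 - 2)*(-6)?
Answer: 30785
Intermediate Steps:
z = -36 (z = 6*(-6) = -36)
((-11 - 7*12) + z)*(-235) = ((-11 - 7*12) - 36)*(-235) = ((-11 - 84) - 36)*(-235) = (-95 - 36)*(-235) = -131*(-235) = 30785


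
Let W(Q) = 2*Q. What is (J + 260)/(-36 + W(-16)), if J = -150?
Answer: -55/34 ≈ -1.6176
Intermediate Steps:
(J + 260)/(-36 + W(-16)) = (-150 + 260)/(-36 + 2*(-16)) = 110/(-36 - 32) = 110/(-68) = 110*(-1/68) = -55/34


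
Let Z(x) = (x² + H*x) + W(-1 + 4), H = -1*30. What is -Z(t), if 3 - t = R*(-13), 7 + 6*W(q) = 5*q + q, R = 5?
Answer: -15515/6 ≈ -2585.8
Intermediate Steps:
H = -30
W(q) = -7/6 + q (W(q) = -7/6 + (5*q + q)/6 = -7/6 + (6*q)/6 = -7/6 + q)
t = 68 (t = 3 - 5*(-13) = 3 - 1*(-65) = 3 + 65 = 68)
Z(x) = 11/6 + x² - 30*x (Z(x) = (x² - 30*x) + (-7/6 + (-1 + 4)) = (x² - 30*x) + (-7/6 + 3) = (x² - 30*x) + 11/6 = 11/6 + x² - 30*x)
-Z(t) = -(11/6 + 68² - 30*68) = -(11/6 + 4624 - 2040) = -1*15515/6 = -15515/6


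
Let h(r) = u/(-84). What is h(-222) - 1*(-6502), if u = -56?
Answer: 19508/3 ≈ 6502.7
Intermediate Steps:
h(r) = ⅔ (h(r) = -56/(-84) = -56*(-1/84) = ⅔)
h(-222) - 1*(-6502) = ⅔ - 1*(-6502) = ⅔ + 6502 = 19508/3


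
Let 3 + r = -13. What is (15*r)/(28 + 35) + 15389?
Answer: 323089/21 ≈ 15385.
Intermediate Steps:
r = -16 (r = -3 - 13 = -16)
(15*r)/(28 + 35) + 15389 = (15*(-16))/(28 + 35) + 15389 = -240/63 + 15389 = -240*1/63 + 15389 = -80/21 + 15389 = 323089/21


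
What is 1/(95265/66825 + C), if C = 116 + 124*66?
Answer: 1485/12327617 ≈ 0.00012046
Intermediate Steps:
C = 8300 (C = 116 + 8184 = 8300)
1/(95265/66825 + C) = 1/(95265/66825 + 8300) = 1/(95265*(1/66825) + 8300) = 1/(2117/1485 + 8300) = 1/(12327617/1485) = 1485/12327617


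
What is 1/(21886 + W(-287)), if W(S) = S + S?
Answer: 1/21312 ≈ 4.6922e-5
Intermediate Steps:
W(S) = 2*S
1/(21886 + W(-287)) = 1/(21886 + 2*(-287)) = 1/(21886 - 574) = 1/21312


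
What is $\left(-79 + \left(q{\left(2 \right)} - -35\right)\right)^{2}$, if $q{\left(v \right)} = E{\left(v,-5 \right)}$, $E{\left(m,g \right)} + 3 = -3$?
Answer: $2500$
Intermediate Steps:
$E{\left(m,g \right)} = -6$ ($E{\left(m,g \right)} = -3 - 3 = -6$)
$q{\left(v \right)} = -6$
$\left(-79 + \left(q{\left(2 \right)} - -35\right)\right)^{2} = \left(-79 - -29\right)^{2} = \left(-79 + \left(-6 + 35\right)\right)^{2} = \left(-79 + 29\right)^{2} = \left(-50\right)^{2} = 2500$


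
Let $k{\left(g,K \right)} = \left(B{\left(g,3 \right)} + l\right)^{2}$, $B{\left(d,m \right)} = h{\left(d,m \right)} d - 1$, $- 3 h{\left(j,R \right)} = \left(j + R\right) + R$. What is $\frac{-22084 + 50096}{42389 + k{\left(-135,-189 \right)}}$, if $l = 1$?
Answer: $\frac{14006}{16870207} \approx 0.00083022$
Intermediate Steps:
$h{\left(j,R \right)} = - \frac{2 R}{3} - \frac{j}{3}$ ($h{\left(j,R \right)} = - \frac{\left(j + R\right) + R}{3} = - \frac{\left(R + j\right) + R}{3} = - \frac{j + 2 R}{3} = - \frac{2 R}{3} - \frac{j}{3}$)
$B{\left(d,m \right)} = -1 + d \left(- \frac{2 m}{3} - \frac{d}{3}\right)$ ($B{\left(d,m \right)} = \left(- \frac{2 m}{3} - \frac{d}{3}\right) d - 1 = d \left(- \frac{2 m}{3} - \frac{d}{3}\right) - 1 = -1 + d \left(- \frac{2 m}{3} - \frac{d}{3}\right)$)
$k{\left(g,K \right)} = \frac{g^{2} \left(6 + g\right)^{2}}{9}$ ($k{\left(g,K \right)} = \left(\left(-1 - \frac{g \left(g + 2 \cdot 3\right)}{3}\right) + 1\right)^{2} = \left(\left(-1 - \frac{g \left(g + 6\right)}{3}\right) + 1\right)^{2} = \left(\left(-1 - \frac{g \left(6 + g\right)}{3}\right) + 1\right)^{2} = \left(- \frac{g \left(6 + g\right)}{3}\right)^{2} = \frac{g^{2} \left(6 + g\right)^{2}}{9}$)
$\frac{-22084 + 50096}{42389 + k{\left(-135,-189 \right)}} = \frac{-22084 + 50096}{42389 + \frac{\left(-135\right)^{2} \left(6 - 135\right)^{2}}{9}} = \frac{28012}{42389 + \frac{1}{9} \cdot 18225 \left(-129\right)^{2}} = \frac{28012}{42389 + \frac{1}{9} \cdot 18225 \cdot 16641} = \frac{28012}{42389 + 33698025} = \frac{28012}{33740414} = 28012 \cdot \frac{1}{33740414} = \frac{14006}{16870207}$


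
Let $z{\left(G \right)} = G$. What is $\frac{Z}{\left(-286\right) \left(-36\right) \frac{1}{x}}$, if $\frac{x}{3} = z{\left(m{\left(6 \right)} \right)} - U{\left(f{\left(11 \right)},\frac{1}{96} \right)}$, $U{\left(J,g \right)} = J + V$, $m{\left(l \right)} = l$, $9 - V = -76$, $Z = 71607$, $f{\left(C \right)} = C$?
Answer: $- \frac{1074105}{572} \approx -1877.8$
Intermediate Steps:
$V = 85$ ($V = 9 - -76 = 9 + 76 = 85$)
$U{\left(J,g \right)} = 85 + J$ ($U{\left(J,g \right)} = J + 85 = 85 + J$)
$x = -270$ ($x = 3 \left(6 - \left(85 + 11\right)\right) = 3 \left(6 - 96\right) = 3 \left(-90\right) = -270$)
$\frac{Z}{\left(-286\right) \left(-36\right) \frac{1}{x}} = \frac{71607}{\left(-286\right) \left(-36\right) \frac{1}{-270}} = \frac{71607}{10296 \left(- \frac{1}{270}\right)} = \frac{71607}{- \frac{572}{15}} = 71607 \left(- \frac{15}{572}\right) = - \frac{1074105}{572}$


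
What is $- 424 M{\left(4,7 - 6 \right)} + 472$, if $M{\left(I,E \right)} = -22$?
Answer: $9800$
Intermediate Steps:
$- 424 M{\left(4,7 - 6 \right)} + 472 = \left(-424\right) \left(-22\right) + 472 = 9328 + 472 = 9800$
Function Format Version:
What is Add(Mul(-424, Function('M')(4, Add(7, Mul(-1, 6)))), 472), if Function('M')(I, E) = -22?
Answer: 9800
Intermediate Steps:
Add(Mul(-424, Function('M')(4, Add(7, Mul(-1, 6)))), 472) = Add(Mul(-424, -22), 472) = Add(9328, 472) = 9800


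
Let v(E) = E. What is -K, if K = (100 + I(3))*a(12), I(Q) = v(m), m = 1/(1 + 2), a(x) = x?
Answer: -1204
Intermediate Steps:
m = ⅓ (m = 1/3 = ⅓ ≈ 0.33333)
I(Q) = ⅓
K = 1204 (K = (100 + ⅓)*12 = (301/3)*12 = 1204)
-K = -1*1204 = -1204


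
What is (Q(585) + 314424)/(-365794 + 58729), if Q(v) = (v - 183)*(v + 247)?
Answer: -216296/102355 ≈ -2.1132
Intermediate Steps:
Q(v) = (-183 + v)*(247 + v)
(Q(585) + 314424)/(-365794 + 58729) = ((-45201 + 585**2 + 64*585) + 314424)/(-365794 + 58729) = ((-45201 + 342225 + 37440) + 314424)/(-307065) = (334464 + 314424)*(-1/307065) = 648888*(-1/307065) = -216296/102355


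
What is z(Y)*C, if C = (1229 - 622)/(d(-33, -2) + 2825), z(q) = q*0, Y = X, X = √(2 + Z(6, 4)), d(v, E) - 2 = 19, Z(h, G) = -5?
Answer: 0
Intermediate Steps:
d(v, E) = 21 (d(v, E) = 2 + 19 = 21)
X = I*√3 (X = √(2 - 5) = √(-3) = I*√3 ≈ 1.732*I)
Y = I*√3 ≈ 1.732*I
z(q) = 0
C = 607/2846 (C = (1229 - 622)/(21 + 2825) = 607/2846 ≈ 0.21328)
z(Y)*C = 0*(607/2846) = 0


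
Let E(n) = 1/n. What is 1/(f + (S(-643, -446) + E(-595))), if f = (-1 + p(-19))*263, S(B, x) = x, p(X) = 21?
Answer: 595/2864329 ≈ 0.00020773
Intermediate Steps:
f = 5260 (f = (-1 + 21)*263 = 20*263 = 5260)
1/(f + (S(-643, -446) + E(-595))) = 1/(5260 + (-446 + 1/(-595))) = 1/(5260 + (-446 - 1/595)) = 1/(5260 - 265371/595) = 1/(2864329/595) = 595/2864329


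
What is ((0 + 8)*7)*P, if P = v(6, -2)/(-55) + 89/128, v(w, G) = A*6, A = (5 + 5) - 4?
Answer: 2009/880 ≈ 2.2830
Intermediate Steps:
A = 6 (A = 10 - 4 = 6)
v(w, G) = 36 (v(w, G) = 6*6 = 36)
P = 287/7040 (P = 36/(-55) + 89/128 = 36*(-1/55) + 89*(1/128) = -36/55 + 89/128 = 287/7040 ≈ 0.040767)
((0 + 8)*7)*P = ((0 + 8)*7)*(287/7040) = (8*7)*(287/7040) = 56*(287/7040) = 2009/880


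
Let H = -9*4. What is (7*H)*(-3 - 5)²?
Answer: -16128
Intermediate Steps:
H = -36
(7*H)*(-3 - 5)² = (7*(-36))*(-3 - 5)² = -252*(-8)² = -252*64 = -16128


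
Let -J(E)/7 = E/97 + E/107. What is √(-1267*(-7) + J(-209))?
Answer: √958498605337/10379 ≈ 94.328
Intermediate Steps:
J(E) = -1428*E/10379 (J(E) = -7*(E/97 + E/107) = -1428*E/10379)
√(-1267*(-7) + J(-209)) = √(-1267*(-7) - 1428/10379*(-209)) = √(8869 + 298452/10379) = √(92349803/10379) = √958498605337/10379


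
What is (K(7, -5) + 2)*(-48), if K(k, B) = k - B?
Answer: -672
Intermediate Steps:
(K(7, -5) + 2)*(-48) = ((7 - 1*(-5)) + 2)*(-48) = ((7 + 5) + 2)*(-48) = (12 + 2)*(-48) = 14*(-48) = -672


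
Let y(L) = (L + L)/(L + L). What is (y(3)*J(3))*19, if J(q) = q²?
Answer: 171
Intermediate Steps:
y(L) = 1 (y(L) = (2*L)/((2*L)) = (2*L)*(1/(2*L)) = 1)
(y(3)*J(3))*19 = (1*3²)*19 = (1*9)*19 = 9*19 = 171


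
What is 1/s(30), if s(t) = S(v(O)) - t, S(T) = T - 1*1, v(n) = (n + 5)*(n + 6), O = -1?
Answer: -1/11 ≈ -0.090909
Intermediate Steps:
v(n) = (5 + n)*(6 + n)
S(T) = -1 + T (S(T) = T - 1 = -1 + T)
s(t) = 19 - t (s(t) = (-1 + (30 + (-1)**2 + 11*(-1))) - t = (-1 + (30 + 1 - 11)) - t = (-1 + 20) - t = 19 - t)
1/s(30) = 1/(19 - 1*30) = 1/(19 - 30) = 1/(-11) = -1/11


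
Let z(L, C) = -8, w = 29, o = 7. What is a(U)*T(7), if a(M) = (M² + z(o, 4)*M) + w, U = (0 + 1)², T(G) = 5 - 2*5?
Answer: -110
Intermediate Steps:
T(G) = -5 (T(G) = 5 - 10 = -5)
U = 1 (U = 1² = 1)
a(M) = 29 + M² - 8*M (a(M) = (M² - 8*M) + 29 = 29 + M² - 8*M)
a(U)*T(7) = (29 + 1² - 8*1)*(-5) = (29 + 1 - 8)*(-5) = 22*(-5) = -110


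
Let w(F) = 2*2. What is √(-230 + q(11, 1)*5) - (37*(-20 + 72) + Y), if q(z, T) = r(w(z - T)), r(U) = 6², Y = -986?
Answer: -938 + 5*I*√2 ≈ -938.0 + 7.0711*I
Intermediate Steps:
w(F) = 4
r(U) = 36
q(z, T) = 36
√(-230 + q(11, 1)*5) - (37*(-20 + 72) + Y) = √(-230 + 36*5) - (37*(-20 + 72) - 986) = √(-230 + 180) - (37*52 - 986) = √(-50) - (1924 - 986) = 5*I*√2 - 1*938 = 5*I*√2 - 938 = -938 + 5*I*√2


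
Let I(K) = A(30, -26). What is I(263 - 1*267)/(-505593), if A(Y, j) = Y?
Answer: -10/168531 ≈ -5.9336e-5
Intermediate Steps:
I(K) = 30
I(263 - 1*267)/(-505593) = 30/(-505593) = 30*(-1/505593) = -10/168531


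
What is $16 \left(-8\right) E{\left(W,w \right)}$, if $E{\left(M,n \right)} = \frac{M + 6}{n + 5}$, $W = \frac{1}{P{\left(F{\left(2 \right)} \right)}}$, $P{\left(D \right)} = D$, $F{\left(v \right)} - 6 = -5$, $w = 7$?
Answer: $- \frac{224}{3} \approx -74.667$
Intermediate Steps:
$F{\left(v \right)} = 1$ ($F{\left(v \right)} = 6 - 5 = 1$)
$W = 1$ ($W = 1^{-1} = 1$)
$E{\left(M,n \right)} = \frac{6 + M}{5 + n}$
$16 \left(-8\right) E{\left(W,w \right)} = 16 \left(-8\right) \frac{6 + 1}{5 + 7} = - 128 \cdot \frac{1}{12} \cdot 7 = \left(-128\right) \frac{7}{12} = - \frac{224}{3}$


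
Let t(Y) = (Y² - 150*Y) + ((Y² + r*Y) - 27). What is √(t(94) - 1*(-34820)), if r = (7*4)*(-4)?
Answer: 3*√3093 ≈ 166.84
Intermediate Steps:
r = -112 (r = 28*(-4) = -112)
t(Y) = -27 - 262*Y + 2*Y² (t(Y) = (Y² - 150*Y) + ((Y² - 112*Y) - 27) = (Y² - 150*Y) + (-27 + Y² - 112*Y) = -27 - 262*Y + 2*Y²)
√(t(94) - 1*(-34820)) = √((-27 - 262*94 + 2*94²) - 1*(-34820)) = √((-27 - 24628 + 2*8836) + 34820) = √((-27 - 24628 + 17672) + 34820) = √(-6983 + 34820) = √27837 = 3*√3093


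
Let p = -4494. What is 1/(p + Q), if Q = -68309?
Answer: -1/72803 ≈ -1.3736e-5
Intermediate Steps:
1/(p + Q) = 1/(-4494 - 68309) = 1/(-72803) = -1/72803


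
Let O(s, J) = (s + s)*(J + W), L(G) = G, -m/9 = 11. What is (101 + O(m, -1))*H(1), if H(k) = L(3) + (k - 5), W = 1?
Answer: -101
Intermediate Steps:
m = -99 (m = -9*11 = -99)
O(s, J) = 2*s*(1 + J) (O(s, J) = (s + s)*(J + 1) = (2*s)*(1 + J) = 2*s*(1 + J))
H(k) = -2 + k (H(k) = 3 + (k - 5) = 3 + (-5 + k) = -2 + k)
(101 + O(m, -1))*H(1) = (101 + 2*(-99)*(1 - 1))*(-2 + 1) = (101 + 2*(-99)*0)*(-1) = (101 + 0)*(-1) = 101*(-1) = -101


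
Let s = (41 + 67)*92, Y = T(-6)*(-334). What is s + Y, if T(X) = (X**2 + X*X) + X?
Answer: -12108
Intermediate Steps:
T(X) = X + 2*X**2 (T(X) = (X**2 + X**2) + X = 2*X**2 + X = X + 2*X**2)
Y = -22044 (Y = -6*(1 + 2*(-6))*(-334) = -6*(1 - 12)*(-334) = -6*(-11)*(-334) = 66*(-334) = -22044)
s = 9936 (s = 108*92 = 9936)
s + Y = 9936 - 22044 = -12108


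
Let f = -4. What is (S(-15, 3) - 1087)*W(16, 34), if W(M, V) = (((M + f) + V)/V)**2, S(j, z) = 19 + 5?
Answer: -562327/289 ≈ -1945.8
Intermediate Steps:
S(j, z) = 24
W(M, V) = (-4 + M + V)**2/V**2 (W(M, V) = (((M - 4) + V)/V)**2 = (((-4 + M) + V)/V)**2 = ((-4 + M + V)/V)**2 = (-4 + M + V)**2/V**2)
(S(-15, 3) - 1087)*W(16, 34) = (24 - 1087)*((-4 + 16 + 34)**2/34**2) = -1063*46**2/1156 = -1063*2116/1156 = -1063*529/289 = -562327/289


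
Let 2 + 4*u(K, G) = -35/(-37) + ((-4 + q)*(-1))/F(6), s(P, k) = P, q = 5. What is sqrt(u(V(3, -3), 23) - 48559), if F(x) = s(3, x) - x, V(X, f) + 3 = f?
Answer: I*sqrt(598297659)/111 ≈ 220.36*I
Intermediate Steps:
V(X, f) = -3 + f
F(x) = 3 - x
u(K, G) = -20/111 (u(K, G) = -1/2 + (-35/(-37) + ((-4 + 5)*(-1))/(3 - 1*6))/4 = -1/2 + (-35*(-1/37) + (1*(-1))/(3 - 6))/4 = -1/2 + (35/37 - 1/(-3))/4 = -1/2 + (35/37 - 1*(-1/3))/4 = -1/2 + (35/37 + 1/3)/4 = -1/2 + (1/4)*(142/111) = -1/2 + 71/222 = -20/111)
sqrt(u(V(3, -3), 23) - 48559) = sqrt(-20/111 - 48559) = sqrt(-5390069/111) = I*sqrt(598297659)/111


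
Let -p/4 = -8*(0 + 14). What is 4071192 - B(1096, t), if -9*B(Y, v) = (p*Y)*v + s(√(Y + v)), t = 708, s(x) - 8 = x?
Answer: 384274400/9 + 2*√451/9 ≈ 4.2697e+7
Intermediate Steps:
s(x) = 8 + x
p = 448 (p = -(-32)*(0 + 14) = -(-32)*14 = -4*(-112) = 448)
B(Y, v) = -8/9 - √(Y + v)/9 - 448*Y*v/9 (B(Y, v) = -((448*Y)*v + (8 + √(Y + v)))/9 = -(448*Y*v + (8 + √(Y + v)))/9 = -(8 + √(Y + v) + 448*Y*v)/9 = -8/9 - √(Y + v)/9 - 448*Y*v/9)
4071192 - B(1096, t) = 4071192 - (-8/9 - √(1096 + 708)/9 - 448/9*1096*708) = 4071192 - (-8/9 - 2*√451/9 - 115877888/3) = 4071192 - (-347633672/9 - 2*√451/9) = 4071192 + (347633672/9 + 2*√451/9) = 384274400/9 + 2*√451/9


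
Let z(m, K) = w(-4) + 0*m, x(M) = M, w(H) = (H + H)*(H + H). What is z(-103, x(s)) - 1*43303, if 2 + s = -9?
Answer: -43239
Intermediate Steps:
w(H) = 4*H² (w(H) = (2*H)*(2*H) = 4*H²)
s = -11 (s = -2 - 9 = -11)
z(m, K) = 64 (z(m, K) = 4*(-4)² + 0*m = 4*16 + 0 = 64 + 0 = 64)
z(-103, x(s)) - 1*43303 = 64 - 1*43303 = 64 - 43303 = -43239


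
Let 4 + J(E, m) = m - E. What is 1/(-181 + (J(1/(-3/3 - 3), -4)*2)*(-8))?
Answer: -1/57 ≈ -0.017544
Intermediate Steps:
J(E, m) = -4 + m - E (J(E, m) = -4 + (m - E) = -4 + m - E)
1/(-181 + (J(1/(-3/3 - 3), -4)*2)*(-8)) = 1/(-181 + ((-4 - 4 - 1/(-3/3 - 3))*2)*(-8)) = 1/(-181 + ((-4 - 4 - 1/(-3*1/3 - 3))*2)*(-8)) = 1/(-181 + ((-4 - 4 - 1/(-1 - 3))*2)*(-8)) = 1/(-181 + ((-4 - 4 - 1/(-4))*2)*(-8)) = 1/(-181 + ((-4 - 4 - 1*(-1/4))*2)*(-8)) = 1/(-181 + ((-4 - 4 + 1/4)*2)*(-8)) = 1/(-181 - 31/4*2*(-8)) = 1/(-181 - 31/2*(-8)) = 1/(-181 + 124) = 1/(-57) = -1/57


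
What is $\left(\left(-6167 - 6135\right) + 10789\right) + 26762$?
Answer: $25249$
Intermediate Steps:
$\left(\left(-6167 - 6135\right) + 10789\right) + 26762 = \left(-12302 + 10789\right) + 26762 = -1513 + 26762 = 25249$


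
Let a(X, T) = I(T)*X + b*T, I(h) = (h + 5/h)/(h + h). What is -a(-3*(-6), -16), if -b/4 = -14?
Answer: 227027/256 ≈ 886.82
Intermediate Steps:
b = 56 (b = -4*(-14) = 56)
I(h) = (h + 5/h)/(2*h) (I(h) = (h + 5/h)/((2*h)) = (h + 5/h)*(1/(2*h)) = (h + 5/h)/(2*h))
a(X, T) = 56*T + X*(5 + T²)/(2*T²) (a(X, T) = ((5 + T²)/(2*T²))*X + 56*T = X*(5 + T²)/(2*T²) + 56*T = 56*T + X*(5 + T²)/(2*T²))
-a(-3*(-6), -16) = -((-3*(-6))/2 + 56*(-16) + (5/2)*(-3*(-6))/(-16)²) = -((½)*18 - 896 + (5/2)*18*(1/256)) = -(9 - 896 + 45/256) = -1*(-227027/256) = 227027/256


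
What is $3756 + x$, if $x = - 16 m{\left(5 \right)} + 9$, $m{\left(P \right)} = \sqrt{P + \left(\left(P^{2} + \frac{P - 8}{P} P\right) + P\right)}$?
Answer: $3765 - 64 \sqrt{2} \approx 3674.5$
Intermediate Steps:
$m{\left(P \right)} = \sqrt{-8 + P^{2} + 3 P}$ ($m{\left(P \right)} = \sqrt{P + \left(\left(P^{2} + \frac{P - 8}{P} P\right) + P\right)} = \sqrt{P + \left(\left(P^{2} + \frac{-8 + P}{P} P\right) + P\right)} = \sqrt{P + \left(\left(P^{2} + \left(-8 + P\right)\right) + P\right)} = \sqrt{P + \left(\left(-8 + P + P^{2}\right) + P\right)} = \sqrt{P + \left(-8 + P^{2} + 2 P\right)} = \sqrt{-8 + P^{2} + 3 P}$)
$x = 9 - 64 \sqrt{2}$ ($x = - 16 \sqrt{-8 + 5^{2} + 3 \cdot 5} + 9 = - 16 \sqrt{-8 + 25 + 15} + 9 = - 16 \sqrt{32} + 9 = - 16 \cdot 4 \sqrt{2} + 9 = - 64 \sqrt{2} + 9 = 9 - 64 \sqrt{2} \approx -81.51$)
$3756 + x = 3756 + \left(9 - 64 \sqrt{2}\right) = 3765 - 64 \sqrt{2}$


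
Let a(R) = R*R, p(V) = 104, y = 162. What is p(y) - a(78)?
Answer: -5980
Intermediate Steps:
a(R) = R²
p(y) - a(78) = 104 - 1*78² = 104 - 1*6084 = 104 - 6084 = -5980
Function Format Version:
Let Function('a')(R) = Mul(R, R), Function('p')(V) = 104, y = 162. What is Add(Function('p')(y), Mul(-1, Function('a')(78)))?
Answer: -5980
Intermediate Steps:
Function('a')(R) = Pow(R, 2)
Add(Function('p')(y), Mul(-1, Function('a')(78))) = Add(104, Mul(-1, Pow(78, 2))) = Add(104, Mul(-1, 6084)) = Add(104, -6084) = -5980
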